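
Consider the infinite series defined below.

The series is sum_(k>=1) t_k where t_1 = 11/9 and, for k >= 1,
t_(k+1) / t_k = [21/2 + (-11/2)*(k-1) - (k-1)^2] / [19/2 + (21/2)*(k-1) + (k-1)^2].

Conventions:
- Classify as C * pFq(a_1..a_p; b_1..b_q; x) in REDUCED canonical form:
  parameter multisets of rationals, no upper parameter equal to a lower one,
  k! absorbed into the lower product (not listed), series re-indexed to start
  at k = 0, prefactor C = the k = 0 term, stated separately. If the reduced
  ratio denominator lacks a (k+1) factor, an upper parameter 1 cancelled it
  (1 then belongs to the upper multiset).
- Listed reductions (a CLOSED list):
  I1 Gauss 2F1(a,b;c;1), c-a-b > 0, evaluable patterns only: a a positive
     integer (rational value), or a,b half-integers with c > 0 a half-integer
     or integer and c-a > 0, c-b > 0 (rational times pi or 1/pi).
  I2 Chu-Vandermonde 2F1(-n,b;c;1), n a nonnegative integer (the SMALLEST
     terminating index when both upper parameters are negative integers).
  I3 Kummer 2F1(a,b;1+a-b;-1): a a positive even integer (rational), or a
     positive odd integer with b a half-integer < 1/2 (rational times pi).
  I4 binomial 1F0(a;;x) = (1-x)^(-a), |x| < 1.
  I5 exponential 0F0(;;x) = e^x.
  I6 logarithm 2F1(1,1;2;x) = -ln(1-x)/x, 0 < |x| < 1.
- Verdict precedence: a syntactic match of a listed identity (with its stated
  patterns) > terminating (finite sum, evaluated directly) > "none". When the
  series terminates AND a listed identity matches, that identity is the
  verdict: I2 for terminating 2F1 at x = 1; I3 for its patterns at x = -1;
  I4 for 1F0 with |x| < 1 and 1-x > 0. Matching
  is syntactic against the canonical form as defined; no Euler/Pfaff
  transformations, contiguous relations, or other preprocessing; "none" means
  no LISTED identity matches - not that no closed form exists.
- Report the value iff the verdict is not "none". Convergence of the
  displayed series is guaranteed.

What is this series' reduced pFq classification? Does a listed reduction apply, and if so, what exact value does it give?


The tell: t_0 = 11/9 here, and the expanded ratio factors over Q; C = 11/9, roots give parameters.
Term ratio: r(k) = (-1) * (k-3/2) (k+7) / [(k+19/2) (k+1)] - rational; roots negated = parameters, x = (-1), C = 11/9.

At argument -1: a 2F1 with upper {-3/2, 7}, lower {19/2}, scaled by C = 11/9. Verdict at x = -1: Kummer (I3) matches (x = -1; c = 19/2 equals 1+a-b for upper {-3/2, 7}: listed pattern). Hence: (935935/1048576) * pi.


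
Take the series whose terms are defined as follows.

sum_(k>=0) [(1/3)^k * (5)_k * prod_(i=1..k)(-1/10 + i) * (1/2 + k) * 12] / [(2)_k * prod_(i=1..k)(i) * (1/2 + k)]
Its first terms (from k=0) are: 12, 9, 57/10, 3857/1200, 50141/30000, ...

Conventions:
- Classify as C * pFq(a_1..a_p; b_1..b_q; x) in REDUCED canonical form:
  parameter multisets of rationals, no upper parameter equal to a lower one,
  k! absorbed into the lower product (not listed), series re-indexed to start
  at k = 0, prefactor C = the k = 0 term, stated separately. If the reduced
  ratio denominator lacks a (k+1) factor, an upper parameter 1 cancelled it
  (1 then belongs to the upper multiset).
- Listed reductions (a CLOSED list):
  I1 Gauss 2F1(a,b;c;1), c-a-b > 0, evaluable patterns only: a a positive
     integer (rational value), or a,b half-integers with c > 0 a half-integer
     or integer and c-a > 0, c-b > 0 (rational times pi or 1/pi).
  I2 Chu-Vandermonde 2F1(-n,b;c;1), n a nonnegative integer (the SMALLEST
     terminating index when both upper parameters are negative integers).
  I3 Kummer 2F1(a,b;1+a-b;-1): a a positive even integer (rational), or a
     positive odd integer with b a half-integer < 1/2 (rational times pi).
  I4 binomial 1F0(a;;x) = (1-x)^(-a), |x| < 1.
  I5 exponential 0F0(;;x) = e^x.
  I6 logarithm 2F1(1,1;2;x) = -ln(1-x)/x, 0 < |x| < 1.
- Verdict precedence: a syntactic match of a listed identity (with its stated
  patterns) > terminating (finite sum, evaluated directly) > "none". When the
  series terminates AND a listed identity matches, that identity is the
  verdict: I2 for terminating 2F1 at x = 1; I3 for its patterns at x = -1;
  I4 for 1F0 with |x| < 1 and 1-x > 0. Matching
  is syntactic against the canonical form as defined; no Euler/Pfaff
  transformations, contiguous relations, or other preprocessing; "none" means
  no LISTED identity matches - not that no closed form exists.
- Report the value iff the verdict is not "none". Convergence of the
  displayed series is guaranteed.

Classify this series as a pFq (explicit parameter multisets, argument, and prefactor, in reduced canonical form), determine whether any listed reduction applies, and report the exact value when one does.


Canonical form: C = 12 times 2F1 with upper {9/10, 5}, lower {2}, x = 1/3. Verdict: none - at argument 1/3 the multisets {9/10, 5} ; {2} match no listed identity.

The tell: from the first term 12: the factor k + 1/2 cancels (top and bottom), leaving prefactor 12.
Adjacent-term ratio: r(k) = (1/3) * (k+9/10) (k+5) / [(k+2) (k+1)] - rational; roots negated = parameters, x = (1/3), C = 12.


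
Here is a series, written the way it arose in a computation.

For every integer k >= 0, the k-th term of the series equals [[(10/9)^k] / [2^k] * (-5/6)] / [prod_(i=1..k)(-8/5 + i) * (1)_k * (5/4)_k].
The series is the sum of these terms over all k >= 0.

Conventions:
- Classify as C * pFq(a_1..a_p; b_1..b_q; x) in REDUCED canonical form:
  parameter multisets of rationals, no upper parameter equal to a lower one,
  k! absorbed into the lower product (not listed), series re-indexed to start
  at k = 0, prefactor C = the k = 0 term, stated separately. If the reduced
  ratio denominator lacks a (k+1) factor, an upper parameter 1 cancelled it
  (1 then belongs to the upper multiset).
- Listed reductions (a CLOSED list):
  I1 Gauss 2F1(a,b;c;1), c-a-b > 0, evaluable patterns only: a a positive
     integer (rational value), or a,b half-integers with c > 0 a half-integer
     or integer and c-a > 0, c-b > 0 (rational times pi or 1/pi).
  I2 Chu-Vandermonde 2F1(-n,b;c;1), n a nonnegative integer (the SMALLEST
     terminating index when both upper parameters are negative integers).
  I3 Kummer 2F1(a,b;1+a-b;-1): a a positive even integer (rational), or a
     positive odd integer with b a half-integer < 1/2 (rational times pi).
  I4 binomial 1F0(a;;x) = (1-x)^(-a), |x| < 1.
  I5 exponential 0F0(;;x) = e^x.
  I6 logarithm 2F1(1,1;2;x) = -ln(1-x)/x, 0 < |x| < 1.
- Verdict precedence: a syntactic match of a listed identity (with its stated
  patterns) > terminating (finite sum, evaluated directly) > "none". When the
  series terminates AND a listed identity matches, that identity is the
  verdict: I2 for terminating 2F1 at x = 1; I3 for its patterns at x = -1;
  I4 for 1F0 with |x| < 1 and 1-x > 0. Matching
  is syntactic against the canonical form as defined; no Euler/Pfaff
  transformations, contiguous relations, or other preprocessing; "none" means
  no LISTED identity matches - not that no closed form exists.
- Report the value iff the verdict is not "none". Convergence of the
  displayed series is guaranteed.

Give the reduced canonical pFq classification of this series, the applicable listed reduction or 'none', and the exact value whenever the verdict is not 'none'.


Structural cue: from the first term -5/6: the two k-th powers (C = -5/6) combine into one argument.
Ratio: r(k) = (5/9) * 1 / [(k-3/5) (k+5/4) (k+1)] ; factor over Q: parameters, x = (5/9), and C = -5/6.

Prefactor -5/6, argument 5/9: 0F2 with upper {-} over lower {-3/5, 5/4}. Verdict: none - this 0F2 at x = 5/9 matches no listed pattern, and upper {-} holds no stopper.


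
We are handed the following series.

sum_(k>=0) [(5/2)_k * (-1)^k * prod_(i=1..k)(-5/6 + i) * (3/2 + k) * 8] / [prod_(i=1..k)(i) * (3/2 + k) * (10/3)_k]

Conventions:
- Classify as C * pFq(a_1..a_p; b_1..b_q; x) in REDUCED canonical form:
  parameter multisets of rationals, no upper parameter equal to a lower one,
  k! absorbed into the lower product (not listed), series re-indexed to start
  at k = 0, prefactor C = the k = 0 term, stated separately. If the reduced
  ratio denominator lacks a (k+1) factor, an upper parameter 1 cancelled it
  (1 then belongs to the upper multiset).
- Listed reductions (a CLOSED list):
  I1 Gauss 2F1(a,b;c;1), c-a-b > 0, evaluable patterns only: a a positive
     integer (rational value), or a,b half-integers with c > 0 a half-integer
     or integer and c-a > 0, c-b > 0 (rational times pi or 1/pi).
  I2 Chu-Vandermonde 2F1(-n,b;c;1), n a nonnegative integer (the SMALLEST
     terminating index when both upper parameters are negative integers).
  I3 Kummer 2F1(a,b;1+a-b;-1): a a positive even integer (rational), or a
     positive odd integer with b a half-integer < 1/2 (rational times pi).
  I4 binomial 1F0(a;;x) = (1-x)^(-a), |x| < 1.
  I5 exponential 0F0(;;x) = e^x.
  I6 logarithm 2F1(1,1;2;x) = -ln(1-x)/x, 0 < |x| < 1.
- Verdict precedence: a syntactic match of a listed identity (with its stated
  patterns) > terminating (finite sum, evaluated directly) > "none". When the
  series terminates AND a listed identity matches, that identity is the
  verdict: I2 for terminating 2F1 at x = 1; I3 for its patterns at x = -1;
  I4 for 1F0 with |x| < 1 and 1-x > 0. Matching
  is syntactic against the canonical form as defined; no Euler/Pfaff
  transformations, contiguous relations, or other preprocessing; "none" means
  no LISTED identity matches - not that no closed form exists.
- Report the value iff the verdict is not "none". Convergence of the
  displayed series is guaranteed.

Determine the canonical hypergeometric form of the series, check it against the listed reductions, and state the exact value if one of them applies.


The series (x = -1) is 2F1: upper {1/6, 5/2}, lower {10/3}, prefactor 8. Verdict: none. A 2F1 with upper {1/6, 5/2} fits none of I1-I6 at x = -1; the sum runs forever.

Key step: with t_0 = 8, the factor k + 3/2 cancels (top and bottom), leaving C = 8.
Consecutive-term ratio: r(k) = (-1) * (k+1/6) (k+5/2) / [(k+10/3) (k+1)] - rational in k. x = (-1); t_0 = 8; negate the roots.


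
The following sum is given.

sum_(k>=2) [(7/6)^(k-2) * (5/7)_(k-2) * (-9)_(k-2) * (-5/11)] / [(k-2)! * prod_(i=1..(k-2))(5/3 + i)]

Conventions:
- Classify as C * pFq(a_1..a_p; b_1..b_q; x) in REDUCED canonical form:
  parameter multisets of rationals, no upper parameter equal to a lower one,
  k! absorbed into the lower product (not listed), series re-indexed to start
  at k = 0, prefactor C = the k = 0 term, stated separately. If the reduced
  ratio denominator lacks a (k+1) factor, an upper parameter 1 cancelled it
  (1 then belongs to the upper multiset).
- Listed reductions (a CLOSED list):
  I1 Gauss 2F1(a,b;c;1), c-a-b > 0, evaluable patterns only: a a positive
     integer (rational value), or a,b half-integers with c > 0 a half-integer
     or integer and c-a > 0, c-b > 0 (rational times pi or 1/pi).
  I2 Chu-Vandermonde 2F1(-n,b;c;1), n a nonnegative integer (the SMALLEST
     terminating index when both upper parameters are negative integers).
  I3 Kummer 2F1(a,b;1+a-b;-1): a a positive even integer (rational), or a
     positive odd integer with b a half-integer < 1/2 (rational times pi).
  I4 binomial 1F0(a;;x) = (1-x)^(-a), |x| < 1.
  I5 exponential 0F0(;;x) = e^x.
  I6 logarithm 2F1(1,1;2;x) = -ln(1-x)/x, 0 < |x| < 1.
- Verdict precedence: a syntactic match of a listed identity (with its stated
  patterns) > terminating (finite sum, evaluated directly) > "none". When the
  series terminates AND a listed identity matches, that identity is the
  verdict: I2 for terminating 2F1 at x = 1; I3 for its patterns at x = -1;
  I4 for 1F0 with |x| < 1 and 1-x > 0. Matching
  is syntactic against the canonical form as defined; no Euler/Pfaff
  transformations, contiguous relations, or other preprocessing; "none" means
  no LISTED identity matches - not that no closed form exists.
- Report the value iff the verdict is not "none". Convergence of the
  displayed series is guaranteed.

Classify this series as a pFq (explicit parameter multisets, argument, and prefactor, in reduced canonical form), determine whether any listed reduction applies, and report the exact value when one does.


The tell: x = (7/6) and the lower running product (C = -5/11) is a rising factorial.
Term ratio: r(k) = (7/6) * (k-9) (k+5/7) / [(k+8/3) (k+1)] - rational; roots negated = parameters, x = (7/6), C = -5/11.

Prefactor -5/11, argument 7/6: 2F1 with upper {-9, 5/7} over lower {8/3}. Verdict: terminating at k = 9: the factor (-9)_k kills every later term; summing the 10 survivors is exact. Sum: -18121872815/157354115072.


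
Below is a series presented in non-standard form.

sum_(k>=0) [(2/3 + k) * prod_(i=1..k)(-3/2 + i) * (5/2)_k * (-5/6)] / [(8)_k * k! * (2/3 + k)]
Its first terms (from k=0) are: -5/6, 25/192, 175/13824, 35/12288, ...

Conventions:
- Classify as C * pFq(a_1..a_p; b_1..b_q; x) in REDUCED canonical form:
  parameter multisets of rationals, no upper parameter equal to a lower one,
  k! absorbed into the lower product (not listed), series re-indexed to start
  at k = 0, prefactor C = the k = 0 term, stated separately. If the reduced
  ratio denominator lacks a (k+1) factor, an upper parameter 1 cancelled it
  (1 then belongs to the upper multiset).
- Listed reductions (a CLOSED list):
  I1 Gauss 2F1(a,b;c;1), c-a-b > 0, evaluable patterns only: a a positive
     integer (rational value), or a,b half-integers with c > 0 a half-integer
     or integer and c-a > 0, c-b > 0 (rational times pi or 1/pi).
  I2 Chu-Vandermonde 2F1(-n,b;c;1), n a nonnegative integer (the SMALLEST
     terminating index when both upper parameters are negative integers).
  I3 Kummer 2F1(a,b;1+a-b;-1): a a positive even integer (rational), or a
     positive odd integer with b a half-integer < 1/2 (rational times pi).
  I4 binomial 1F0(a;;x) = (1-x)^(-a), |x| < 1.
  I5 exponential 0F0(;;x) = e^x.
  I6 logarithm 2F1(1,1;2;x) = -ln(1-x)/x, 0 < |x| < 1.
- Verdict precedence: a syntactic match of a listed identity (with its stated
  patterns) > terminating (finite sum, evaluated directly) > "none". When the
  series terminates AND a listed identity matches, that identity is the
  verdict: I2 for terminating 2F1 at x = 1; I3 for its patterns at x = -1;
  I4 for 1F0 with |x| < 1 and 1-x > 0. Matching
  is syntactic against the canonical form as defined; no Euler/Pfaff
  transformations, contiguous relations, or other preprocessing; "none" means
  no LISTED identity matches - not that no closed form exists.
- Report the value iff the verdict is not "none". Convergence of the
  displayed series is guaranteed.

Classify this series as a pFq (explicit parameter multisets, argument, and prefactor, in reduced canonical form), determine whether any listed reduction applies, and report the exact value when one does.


Structural cue: t_0 being -5/6, striking the common factor k + 2/3 reduces the term (prefactor -5/6).
Ratio: r(k) = 1 * (k-1/2) (k+5/2) / [(k+8) (k+1)] - rational in k. x = 1; t_0 = -5/6; negate the roots.

Reduced: x = 1, 2F1, upper = {-1/2, 5/2}, lower = {8}, C = -5/6. Verdict: the half-integer Gauss pattern (I1) fires (x = 1; upper {-1/2, 5/2} half-integers, c = 8 in the evaluable pattern). Hence: (-524288/243243) / pi.


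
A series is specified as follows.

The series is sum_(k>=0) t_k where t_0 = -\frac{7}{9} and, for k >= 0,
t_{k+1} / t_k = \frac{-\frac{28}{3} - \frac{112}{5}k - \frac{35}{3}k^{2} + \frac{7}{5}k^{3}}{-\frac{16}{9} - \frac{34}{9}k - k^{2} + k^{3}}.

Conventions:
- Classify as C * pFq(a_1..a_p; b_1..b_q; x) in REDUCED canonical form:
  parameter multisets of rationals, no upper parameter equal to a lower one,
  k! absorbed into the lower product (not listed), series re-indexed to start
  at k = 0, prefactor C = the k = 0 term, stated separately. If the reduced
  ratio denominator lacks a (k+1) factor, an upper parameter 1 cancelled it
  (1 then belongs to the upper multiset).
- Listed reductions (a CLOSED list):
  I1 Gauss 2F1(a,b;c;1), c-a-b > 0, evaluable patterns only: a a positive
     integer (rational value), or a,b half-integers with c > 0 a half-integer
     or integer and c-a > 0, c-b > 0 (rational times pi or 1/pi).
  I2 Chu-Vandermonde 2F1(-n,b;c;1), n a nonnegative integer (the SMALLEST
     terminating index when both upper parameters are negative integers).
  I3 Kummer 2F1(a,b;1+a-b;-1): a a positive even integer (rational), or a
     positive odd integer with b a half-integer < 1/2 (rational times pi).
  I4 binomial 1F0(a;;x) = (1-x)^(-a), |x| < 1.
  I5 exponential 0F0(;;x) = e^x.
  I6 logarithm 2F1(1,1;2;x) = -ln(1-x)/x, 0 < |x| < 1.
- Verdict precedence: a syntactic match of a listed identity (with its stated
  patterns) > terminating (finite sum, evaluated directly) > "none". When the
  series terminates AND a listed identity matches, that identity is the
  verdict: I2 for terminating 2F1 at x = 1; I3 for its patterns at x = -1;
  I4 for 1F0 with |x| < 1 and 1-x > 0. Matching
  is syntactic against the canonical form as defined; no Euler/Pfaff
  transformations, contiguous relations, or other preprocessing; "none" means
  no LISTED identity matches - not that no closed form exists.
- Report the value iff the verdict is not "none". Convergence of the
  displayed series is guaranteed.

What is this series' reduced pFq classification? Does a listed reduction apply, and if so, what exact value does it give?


With C = -\frac{7}{9}: the canonical form is 2F1(-10, 1; -\frac{8}{3}; \frac{7}{5}). Verdict: terminating - the sum ends at index 10 because -10 is a negative integer; exact evaluation follows. Exact value: \frac{1716965487251}{86835937500}.

Key observation: t_0 being -\frac{7}{9}, the ratio is unreduced: k + 2/3 divides both sides (C = -7/9).
Consecutive-term ratio: r(k) = \frac{7}{5} * (k-10) (k+1) / [(k-\frac{8}{3}) (k+1)] - rational; roots negated = parameters, x = \frac{7}{5}, C = -\frac{7}{9}.


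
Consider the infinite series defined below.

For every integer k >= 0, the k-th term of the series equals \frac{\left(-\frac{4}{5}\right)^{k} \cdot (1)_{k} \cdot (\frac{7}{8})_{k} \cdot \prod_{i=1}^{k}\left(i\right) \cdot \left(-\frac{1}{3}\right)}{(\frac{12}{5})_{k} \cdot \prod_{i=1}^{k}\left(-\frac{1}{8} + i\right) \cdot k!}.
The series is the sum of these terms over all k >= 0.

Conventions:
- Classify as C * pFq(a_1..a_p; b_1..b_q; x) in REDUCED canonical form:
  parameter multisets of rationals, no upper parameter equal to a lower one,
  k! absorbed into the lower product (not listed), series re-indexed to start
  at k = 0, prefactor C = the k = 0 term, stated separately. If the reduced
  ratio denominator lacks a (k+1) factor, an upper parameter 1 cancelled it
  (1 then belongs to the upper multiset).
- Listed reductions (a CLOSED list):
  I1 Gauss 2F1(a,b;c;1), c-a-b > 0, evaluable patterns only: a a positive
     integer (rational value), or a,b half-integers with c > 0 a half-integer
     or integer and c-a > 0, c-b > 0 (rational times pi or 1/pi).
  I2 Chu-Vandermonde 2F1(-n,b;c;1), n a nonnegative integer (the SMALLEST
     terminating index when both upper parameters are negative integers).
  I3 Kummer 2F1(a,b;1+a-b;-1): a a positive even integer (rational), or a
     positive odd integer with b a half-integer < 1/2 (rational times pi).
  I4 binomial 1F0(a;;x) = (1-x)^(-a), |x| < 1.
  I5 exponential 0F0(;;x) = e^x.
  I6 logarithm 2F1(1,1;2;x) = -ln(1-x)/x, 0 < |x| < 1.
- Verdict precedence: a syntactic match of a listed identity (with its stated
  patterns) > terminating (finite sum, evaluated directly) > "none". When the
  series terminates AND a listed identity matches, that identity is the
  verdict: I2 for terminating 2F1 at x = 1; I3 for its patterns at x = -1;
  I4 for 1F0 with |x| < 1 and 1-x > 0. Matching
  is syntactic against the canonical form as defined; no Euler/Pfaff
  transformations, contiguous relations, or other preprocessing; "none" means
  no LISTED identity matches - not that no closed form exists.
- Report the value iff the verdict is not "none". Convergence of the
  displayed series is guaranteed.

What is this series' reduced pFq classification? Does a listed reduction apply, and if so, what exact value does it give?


With C = -\frac{1}{3}: the canonical form is 2F1(1, 1; \frac{12}{5}; -\frac{4}{5}). Verdict: none - this 2F1 at x = -\frac{4}{5} matches no listed pattern, and upper {1, 1} holds no stopper.

Key step: t_0 being -\frac{1}{3}, the lower running product (prefactor -1/3) is a rising factorial.
Step ratio: r(k) = -\frac{4}{5} * (k+1) (k+1) / [(k+\frac{12}{5}) (k+1)] ; factor over Q: parameters, x = -\frac{4}{5}, and C = -\frac{1}{3}.


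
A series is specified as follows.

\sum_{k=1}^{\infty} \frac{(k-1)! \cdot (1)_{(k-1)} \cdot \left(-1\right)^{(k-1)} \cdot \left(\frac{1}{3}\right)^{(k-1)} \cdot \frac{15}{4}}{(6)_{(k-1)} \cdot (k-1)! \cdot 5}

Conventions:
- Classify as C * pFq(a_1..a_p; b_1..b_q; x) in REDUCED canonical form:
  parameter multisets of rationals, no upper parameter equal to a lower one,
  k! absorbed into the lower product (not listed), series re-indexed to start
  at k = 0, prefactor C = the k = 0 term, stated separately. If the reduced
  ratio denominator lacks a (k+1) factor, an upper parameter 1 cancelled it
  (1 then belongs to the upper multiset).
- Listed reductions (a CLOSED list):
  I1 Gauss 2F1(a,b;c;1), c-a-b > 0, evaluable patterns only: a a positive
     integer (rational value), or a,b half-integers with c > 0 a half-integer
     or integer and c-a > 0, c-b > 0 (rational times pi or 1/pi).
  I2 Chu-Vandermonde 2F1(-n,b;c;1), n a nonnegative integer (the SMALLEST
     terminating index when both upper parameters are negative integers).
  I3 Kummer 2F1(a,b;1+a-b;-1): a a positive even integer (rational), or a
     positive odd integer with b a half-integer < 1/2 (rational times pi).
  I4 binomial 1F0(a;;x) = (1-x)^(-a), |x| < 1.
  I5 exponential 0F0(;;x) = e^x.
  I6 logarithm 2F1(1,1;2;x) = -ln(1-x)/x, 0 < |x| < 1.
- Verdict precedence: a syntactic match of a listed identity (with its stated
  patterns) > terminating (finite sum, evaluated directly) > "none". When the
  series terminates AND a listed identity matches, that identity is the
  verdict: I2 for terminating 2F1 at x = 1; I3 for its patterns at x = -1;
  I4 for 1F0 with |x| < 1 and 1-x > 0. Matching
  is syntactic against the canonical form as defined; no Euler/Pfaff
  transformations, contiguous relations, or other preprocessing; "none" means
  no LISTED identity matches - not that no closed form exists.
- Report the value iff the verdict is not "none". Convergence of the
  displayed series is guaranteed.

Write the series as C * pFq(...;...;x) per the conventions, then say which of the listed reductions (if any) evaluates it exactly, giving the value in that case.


Prefactor \frac{3}{4}, argument -\frac{1}{3}: 2F1 with upper {1, 1} over lower {6}. Verdict: none here - no I1-I6 shape fits x = -\frac{1}{3} with lower {6}.

Key observation: with t_0 = \frac{3}{4}, the constant factors (prefactor 3/4) combine into one prefactor.
Consecutive-term ratio: r(k) = -\frac{1}{3} * (k+1) (k+1) / [(k+6) (k+1)] ; factor over Q: parameters, x = -\frac{1}{3}, and C = \frac{3}{4}.


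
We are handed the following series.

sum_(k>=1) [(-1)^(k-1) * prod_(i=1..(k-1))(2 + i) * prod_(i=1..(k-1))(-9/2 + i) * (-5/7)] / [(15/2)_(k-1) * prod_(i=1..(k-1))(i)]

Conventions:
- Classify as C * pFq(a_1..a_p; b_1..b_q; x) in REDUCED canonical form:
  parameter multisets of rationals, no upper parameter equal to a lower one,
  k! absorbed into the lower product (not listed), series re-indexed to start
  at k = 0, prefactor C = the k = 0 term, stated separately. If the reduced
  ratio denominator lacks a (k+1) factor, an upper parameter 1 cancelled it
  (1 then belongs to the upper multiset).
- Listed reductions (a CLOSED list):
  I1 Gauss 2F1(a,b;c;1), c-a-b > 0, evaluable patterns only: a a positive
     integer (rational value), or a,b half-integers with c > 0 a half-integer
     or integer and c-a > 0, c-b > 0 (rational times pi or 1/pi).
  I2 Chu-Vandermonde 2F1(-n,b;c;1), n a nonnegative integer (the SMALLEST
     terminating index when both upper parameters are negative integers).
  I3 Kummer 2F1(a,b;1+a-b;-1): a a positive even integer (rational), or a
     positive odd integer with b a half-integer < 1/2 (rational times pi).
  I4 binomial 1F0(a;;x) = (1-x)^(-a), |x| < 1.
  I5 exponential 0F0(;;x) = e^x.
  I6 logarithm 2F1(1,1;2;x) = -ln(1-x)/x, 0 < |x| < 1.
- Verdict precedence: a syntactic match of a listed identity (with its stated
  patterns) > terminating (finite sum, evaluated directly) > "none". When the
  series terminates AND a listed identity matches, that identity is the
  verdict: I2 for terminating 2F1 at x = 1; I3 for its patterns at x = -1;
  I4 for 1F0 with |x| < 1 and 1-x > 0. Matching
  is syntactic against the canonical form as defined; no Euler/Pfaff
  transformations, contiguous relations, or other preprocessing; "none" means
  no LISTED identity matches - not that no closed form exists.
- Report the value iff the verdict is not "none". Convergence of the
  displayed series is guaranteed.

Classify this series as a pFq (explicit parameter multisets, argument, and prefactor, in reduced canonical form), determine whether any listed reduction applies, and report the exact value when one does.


Key step: x = (-1) and the running product (C = -5/7, x = -1) telescopes to a rising factorial.
Adjacent-term ratio: r(k) = (-1) * (k-7/2) (k+3) / [(k+15/2) (k+1)] - rational in k. x = (-1); t_0 = -5/7; negate the roots.

At argument -1: a 2F1 with upper {-7/2, 3}, lower {15/2}, scaled by C = -5/7. Verdict: Kummer's theorem (I3) matches (x = -1; c = 15/2 equals 1+a-b for upper {-7/2, 3}: listed pattern). Exact value: (-6435/8192) * pi.


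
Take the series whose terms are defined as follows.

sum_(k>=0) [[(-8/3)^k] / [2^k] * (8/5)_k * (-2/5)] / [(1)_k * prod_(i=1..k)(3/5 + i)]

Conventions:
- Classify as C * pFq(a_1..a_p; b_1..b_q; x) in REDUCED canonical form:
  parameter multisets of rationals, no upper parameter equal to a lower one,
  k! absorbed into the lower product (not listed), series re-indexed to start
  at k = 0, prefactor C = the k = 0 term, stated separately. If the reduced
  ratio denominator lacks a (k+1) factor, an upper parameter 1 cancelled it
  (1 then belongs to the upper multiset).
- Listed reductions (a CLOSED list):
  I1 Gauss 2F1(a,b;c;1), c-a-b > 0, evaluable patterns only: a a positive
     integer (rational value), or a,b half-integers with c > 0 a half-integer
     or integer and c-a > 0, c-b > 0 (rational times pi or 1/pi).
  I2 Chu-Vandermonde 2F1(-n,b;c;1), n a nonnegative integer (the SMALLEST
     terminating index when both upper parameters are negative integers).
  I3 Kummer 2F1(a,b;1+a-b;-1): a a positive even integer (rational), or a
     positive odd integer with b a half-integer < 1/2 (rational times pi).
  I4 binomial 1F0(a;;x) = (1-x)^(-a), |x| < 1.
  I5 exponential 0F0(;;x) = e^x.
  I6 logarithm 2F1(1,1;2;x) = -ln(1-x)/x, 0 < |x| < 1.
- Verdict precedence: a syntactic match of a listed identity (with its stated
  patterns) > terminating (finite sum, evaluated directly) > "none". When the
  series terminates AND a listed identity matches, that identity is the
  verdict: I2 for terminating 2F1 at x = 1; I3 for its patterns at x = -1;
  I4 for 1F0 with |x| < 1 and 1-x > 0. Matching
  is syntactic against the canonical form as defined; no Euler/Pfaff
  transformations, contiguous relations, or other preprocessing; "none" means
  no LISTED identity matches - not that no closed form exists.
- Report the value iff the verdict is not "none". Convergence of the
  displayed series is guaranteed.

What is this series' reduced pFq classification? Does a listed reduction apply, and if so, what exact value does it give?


Canonical form: C = -2/5 times 0F0 with upper {-}, lower {-}, x = -4/3. Verdict (x = -4/3): exponential (I5) applies (the 0F0 exponential series at x = -4/3). Exact value: (-2/5) * e^(-4/3).

First insight: x = (-4/3) and (1)_k (C = -2/5) is k! itself.
Adjacent-term ratio: r(k) = (-4/3) * 1 / [(k+1)] - poly over poly, x = (-4/3) from leading terms; C = -2/5 at k = 0.


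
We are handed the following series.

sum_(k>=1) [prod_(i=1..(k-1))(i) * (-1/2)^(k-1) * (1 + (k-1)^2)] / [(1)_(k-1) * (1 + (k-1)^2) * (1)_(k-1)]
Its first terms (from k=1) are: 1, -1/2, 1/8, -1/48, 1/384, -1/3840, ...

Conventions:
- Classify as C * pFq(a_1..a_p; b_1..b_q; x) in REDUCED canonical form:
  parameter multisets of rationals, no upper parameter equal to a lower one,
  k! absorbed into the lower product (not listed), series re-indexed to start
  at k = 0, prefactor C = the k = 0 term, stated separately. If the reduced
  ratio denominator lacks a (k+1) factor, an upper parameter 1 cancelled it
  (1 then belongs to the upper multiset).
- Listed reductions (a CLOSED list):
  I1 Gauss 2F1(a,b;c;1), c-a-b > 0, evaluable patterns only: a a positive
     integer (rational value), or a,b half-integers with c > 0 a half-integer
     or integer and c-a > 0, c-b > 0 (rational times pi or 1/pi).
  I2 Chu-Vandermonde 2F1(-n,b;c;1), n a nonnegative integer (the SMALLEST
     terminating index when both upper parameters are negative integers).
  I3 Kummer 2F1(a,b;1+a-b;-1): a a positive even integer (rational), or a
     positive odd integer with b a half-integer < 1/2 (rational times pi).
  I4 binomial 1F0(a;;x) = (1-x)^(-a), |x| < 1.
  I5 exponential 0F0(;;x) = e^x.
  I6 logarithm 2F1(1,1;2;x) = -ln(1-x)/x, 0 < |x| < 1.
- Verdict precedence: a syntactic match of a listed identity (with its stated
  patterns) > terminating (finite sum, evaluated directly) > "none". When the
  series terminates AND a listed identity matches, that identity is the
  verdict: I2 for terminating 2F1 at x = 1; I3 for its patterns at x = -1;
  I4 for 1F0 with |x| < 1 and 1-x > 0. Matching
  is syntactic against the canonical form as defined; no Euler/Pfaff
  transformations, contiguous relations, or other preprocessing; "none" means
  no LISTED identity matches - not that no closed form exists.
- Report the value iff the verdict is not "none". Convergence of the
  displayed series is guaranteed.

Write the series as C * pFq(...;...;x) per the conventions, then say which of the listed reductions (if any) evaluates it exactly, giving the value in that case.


The series (x = -1/2) is 0F0: upper {-}, lower {-}, prefactor 1. Verdict: this is exponential (I5) (the 0F0 exponential series at x = -1/2). Its exact value is e^(-1/2).

Key observation: from the first term 1: the running product (C = 1, x = -1/2) telescopes to a rising factorial.
Ratio: r(k) = (-1/2) * 1 / [(k+1)] ; factor over Q: parameters, x = (-1/2), and C = 1.


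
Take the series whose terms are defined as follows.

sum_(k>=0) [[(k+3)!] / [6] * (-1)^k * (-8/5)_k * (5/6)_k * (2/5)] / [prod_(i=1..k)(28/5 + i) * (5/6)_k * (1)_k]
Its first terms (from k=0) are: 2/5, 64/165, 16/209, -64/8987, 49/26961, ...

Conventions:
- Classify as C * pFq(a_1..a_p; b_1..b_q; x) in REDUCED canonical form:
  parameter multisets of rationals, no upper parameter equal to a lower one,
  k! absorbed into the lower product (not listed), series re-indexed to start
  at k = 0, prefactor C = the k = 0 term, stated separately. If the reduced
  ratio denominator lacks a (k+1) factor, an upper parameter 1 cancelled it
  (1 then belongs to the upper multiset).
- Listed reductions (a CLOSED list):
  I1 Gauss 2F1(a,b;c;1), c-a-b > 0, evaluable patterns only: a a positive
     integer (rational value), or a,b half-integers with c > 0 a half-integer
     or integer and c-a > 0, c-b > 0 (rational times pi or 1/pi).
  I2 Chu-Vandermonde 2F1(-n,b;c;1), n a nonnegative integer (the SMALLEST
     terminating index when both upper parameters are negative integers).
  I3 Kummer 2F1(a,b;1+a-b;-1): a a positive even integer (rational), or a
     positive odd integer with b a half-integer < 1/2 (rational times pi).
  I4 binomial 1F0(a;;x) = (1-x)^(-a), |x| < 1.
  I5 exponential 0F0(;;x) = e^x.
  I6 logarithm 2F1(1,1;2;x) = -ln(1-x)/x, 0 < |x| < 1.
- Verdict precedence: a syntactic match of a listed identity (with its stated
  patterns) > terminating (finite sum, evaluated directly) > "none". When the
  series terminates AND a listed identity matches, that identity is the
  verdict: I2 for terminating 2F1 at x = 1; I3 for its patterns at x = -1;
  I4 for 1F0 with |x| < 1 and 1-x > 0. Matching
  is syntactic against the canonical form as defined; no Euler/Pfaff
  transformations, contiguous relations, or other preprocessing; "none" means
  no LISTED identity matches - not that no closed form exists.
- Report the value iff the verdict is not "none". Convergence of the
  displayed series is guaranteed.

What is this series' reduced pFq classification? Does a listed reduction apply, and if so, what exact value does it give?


Structural cue: from the first term 2/5: (1)_k (prefactor 2/5) is k! itself.
Step ratio: r(k) = (-1) * (k-8/5) (k+4) / [(k+33/5) (k+1)] - rational in k. x = (-1); t_0 = 2/5; negate the roots.

Reduced: x = -1, 2F1, upper = {-8/5, 4}, lower = {33/5}, C = 2/5. Verdict at x = -1: Kummer (I3) matches (x = -1; c = 33/5 equals 1+a-b for upper {-8/5, 4}: listed pattern). Its exact value is 322/375.


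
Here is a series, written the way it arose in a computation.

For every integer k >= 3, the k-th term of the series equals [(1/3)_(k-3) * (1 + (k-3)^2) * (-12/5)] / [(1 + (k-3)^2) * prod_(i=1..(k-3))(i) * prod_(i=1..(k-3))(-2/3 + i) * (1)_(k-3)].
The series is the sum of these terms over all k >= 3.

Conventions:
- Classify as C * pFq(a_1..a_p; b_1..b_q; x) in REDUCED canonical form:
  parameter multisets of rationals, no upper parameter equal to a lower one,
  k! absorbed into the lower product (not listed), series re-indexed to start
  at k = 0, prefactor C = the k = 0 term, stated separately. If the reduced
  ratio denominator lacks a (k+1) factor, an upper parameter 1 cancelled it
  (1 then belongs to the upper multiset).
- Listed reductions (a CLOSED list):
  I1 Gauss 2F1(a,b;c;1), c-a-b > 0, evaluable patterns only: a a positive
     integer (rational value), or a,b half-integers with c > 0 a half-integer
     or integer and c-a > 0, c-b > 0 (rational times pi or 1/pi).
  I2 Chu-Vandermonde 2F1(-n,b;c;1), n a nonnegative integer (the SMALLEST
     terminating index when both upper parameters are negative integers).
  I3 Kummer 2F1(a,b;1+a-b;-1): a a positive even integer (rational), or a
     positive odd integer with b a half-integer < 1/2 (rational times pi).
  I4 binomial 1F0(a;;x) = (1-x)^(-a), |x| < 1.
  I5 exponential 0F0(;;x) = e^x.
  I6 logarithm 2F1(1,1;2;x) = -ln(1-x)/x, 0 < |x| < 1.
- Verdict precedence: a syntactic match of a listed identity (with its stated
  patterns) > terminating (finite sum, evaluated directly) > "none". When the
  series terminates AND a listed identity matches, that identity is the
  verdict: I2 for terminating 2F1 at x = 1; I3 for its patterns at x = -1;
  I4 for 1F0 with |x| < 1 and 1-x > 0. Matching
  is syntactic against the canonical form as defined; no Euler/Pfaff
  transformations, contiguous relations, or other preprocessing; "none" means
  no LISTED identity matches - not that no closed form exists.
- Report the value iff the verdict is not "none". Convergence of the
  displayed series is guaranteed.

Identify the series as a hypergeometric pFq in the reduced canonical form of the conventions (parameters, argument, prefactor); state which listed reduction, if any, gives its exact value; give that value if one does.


The tell: t_0 being -12/5, the parameter 1/3 appears in both the upper and lower lists and cancels (alongside the other common factor).
Consecutive-term ratio: r(k) = 1 * 1 / [(k+1) (k+1)] - rational in k. x = 1; t_0 = -12/5; negate the roots.

Classification (C = -12/5): 0F1 with upper {-}, lower {1}, argument x = 1. Verdict: none - at argument 1 the multisets {-} ; {1} match no listed identity.


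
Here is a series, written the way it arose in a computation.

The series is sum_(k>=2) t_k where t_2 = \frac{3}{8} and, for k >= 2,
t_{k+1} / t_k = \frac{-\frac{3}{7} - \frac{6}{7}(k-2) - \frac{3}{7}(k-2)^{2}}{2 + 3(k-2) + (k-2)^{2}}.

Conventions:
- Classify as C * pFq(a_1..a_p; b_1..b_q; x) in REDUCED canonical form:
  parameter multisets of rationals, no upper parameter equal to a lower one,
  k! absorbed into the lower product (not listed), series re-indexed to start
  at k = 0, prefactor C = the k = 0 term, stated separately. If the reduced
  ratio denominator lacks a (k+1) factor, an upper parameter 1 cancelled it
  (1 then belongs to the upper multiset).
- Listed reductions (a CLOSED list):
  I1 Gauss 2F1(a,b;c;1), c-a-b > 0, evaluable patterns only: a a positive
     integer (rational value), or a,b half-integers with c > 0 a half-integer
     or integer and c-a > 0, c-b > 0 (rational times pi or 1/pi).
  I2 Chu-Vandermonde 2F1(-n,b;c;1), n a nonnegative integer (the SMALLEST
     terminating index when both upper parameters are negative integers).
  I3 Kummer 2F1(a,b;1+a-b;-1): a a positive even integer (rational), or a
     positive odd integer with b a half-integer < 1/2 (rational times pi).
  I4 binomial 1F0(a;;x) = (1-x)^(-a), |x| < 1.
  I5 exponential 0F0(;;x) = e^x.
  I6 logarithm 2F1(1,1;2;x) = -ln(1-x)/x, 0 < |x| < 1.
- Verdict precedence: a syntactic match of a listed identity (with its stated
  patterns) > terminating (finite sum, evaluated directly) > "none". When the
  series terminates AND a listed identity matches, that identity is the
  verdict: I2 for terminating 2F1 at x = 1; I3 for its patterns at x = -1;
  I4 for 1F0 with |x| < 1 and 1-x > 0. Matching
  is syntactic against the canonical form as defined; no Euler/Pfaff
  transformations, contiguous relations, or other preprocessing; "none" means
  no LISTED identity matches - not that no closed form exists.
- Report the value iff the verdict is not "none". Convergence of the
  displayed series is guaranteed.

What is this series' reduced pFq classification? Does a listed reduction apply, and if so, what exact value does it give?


Key observation: t_0 being \frac{3}{8}, the expanded ratio factors over Q; prefactor 3/8, roots give parameters.
Term ratio: r(k) = -\frac{3}{7} * (k+1) (k+1) / [(k+2) (k+1)] ; factor over Q: parameters, x = -\frac{3}{7}, and C = \frac{3}{8}.

Reduced: x = -\frac{3}{7}, 2F1, upper = {1, 1}, lower = {2}, C = \frac{3}{8}. Verdict: the logarithmic series (I6) fires (the logarithm: parameters (1,1;2), x = -\frac{3}{7}). Its exact value is \frac{7}{8} \cdot \ln\left(\frac{10}{7}\right).


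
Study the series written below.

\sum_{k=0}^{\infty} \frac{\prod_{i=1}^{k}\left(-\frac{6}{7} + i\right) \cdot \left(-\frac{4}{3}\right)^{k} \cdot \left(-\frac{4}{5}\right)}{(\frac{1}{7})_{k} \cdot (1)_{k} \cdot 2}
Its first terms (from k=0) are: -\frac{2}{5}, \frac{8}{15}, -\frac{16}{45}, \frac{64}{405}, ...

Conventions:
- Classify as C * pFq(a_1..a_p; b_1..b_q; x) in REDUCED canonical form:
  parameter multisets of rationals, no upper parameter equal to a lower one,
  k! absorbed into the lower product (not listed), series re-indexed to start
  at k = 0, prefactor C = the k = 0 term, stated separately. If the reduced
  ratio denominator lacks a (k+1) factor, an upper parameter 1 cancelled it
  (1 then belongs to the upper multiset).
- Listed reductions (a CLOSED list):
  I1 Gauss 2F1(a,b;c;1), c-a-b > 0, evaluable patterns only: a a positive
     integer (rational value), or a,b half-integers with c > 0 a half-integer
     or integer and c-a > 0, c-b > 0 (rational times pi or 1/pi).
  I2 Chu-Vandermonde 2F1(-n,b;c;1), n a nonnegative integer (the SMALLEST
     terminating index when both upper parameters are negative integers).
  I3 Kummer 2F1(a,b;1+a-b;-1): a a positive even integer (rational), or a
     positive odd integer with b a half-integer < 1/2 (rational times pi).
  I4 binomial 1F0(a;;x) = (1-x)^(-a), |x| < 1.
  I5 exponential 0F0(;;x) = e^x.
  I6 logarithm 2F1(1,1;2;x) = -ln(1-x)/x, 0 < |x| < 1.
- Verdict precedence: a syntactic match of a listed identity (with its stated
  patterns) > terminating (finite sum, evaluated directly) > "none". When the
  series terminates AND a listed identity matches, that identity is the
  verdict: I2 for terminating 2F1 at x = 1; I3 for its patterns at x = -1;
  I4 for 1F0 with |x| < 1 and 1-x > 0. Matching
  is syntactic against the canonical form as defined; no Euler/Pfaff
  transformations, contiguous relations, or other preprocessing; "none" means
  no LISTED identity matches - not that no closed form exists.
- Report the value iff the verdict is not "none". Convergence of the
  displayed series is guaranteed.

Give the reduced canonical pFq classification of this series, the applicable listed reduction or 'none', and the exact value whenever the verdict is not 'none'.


Prefactor -\frac{2}{5}, argument -\frac{4}{3}: 0F0 with upper {-} over lower {-}. Verdict at x = -\frac{4}{3}: the I5 exponential reduction matches (the 0F0 exponential series at x = -\frac{4}{3}). Sum: \left(-\frac{2}{5}\right) \cdot e^{-\frac{4}{3}}.

Structural cue: t_0 = -\frac{2}{5} here, and the parameter 1/7 appears in both the upper and lower lists and cancels.
Consecutive-term ratio: r(k) = -\frac{4}{3} * 1 / [(k+1)] - poly over poly, x = -\frac{4}{3} from leading terms; C = -\frac{2}{5} at k = 0.
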